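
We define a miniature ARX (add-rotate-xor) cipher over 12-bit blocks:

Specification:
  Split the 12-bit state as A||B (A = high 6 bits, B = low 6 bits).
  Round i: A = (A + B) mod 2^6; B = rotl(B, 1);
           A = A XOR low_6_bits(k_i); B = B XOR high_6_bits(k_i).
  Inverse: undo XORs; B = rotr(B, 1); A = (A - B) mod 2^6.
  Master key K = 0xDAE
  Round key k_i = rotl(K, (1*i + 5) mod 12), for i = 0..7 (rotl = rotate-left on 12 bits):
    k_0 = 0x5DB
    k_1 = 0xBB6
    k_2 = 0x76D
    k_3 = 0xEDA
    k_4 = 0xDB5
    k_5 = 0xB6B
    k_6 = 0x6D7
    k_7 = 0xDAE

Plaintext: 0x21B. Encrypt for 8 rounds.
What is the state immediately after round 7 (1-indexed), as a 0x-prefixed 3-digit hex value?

0xDE5

s_0 = plaintext = 0x21B
s_1 = Round(s_0, k_0) = 0xE21
s_2 = Round(s_1, k_1) = 0xBED
s_3 = Round(s_2, k_2) = 0xC46
s_4 = Round(s_3, k_3) = 0xB77
s_5 = Round(s_4, k_4) = 0x459
s_6 = Round(s_5, k_5) = 0x05F
s_7 = Round(s_6, k_6) = 0xDE5
s_8 = Round(s_7, k_7) = 0xCBD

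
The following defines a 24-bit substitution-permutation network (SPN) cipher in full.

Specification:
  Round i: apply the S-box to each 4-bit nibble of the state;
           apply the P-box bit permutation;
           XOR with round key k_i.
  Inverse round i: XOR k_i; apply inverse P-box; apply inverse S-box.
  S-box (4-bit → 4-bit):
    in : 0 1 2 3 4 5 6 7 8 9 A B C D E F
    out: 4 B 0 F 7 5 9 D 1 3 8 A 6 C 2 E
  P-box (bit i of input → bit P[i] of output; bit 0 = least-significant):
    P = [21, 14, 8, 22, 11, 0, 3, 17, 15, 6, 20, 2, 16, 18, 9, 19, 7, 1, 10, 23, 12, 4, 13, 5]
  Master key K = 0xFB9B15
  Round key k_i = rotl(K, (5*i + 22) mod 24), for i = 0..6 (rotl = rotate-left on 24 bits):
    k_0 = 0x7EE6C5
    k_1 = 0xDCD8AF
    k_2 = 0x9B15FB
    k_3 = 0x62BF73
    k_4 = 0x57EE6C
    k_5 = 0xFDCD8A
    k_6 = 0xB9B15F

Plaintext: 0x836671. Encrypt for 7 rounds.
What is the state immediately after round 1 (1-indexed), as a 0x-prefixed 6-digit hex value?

s_0 = plaintext = 0x836671
s_1 = Round(s_0, k_0) = 0x953A4B
s_2 = Round(s_1, k_1) = 0x918632
s_3 = Round(s_2, k_2) = 0x188D64
s_4 = Round(s_3, k_3) = 0x51E6C7
s_5 = Round(s_4, k_4) = 0xB35FE3
s_6 = Round(s_5, k_5) = 0x0C8A7D
s_7 = Round(s_6, k_6) = 0xFA9C51

0x953A4B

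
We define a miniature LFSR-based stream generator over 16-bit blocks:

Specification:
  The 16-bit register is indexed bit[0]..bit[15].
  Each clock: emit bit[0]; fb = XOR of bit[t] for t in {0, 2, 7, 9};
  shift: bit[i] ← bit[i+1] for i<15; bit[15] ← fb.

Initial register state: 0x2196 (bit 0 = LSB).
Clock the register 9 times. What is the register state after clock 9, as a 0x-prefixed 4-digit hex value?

0xD010

reg_0 = 0x2196
clock 1: out=0, reg = 0x10CB
clock 2: out=1, reg = 0x0865
clock 3: out=1, reg = 0x0432
clock 4: out=0, reg = 0x0219
clock 5: out=1, reg = 0x010C
clock 6: out=0, reg = 0x8086
clock 7: out=0, reg = 0x4043
clock 8: out=1, reg = 0xA021
clock 9: out=1, reg = 0xD010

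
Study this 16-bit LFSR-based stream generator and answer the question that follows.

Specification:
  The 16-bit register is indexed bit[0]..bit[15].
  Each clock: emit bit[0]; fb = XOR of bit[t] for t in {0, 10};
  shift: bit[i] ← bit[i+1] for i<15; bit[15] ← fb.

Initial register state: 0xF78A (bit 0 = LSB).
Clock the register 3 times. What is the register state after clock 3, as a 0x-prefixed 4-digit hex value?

reg_0 = 0xF78A
clock 1: out=0, reg = 0xFBC5
clock 2: out=1, reg = 0xFDE2
clock 3: out=0, reg = 0xFEF1

0xFEF1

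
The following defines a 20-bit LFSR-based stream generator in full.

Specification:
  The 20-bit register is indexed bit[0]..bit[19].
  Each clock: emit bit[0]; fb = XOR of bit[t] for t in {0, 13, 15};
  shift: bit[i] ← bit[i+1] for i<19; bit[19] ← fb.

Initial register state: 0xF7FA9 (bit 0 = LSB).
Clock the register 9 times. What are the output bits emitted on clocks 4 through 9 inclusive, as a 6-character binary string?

101011

reg_0 = 0xF7FA9
clock 1: out=1, reg = 0x7BFD4
clock 2: out=0, reg = 0x3DFEA
clock 3: out=0, reg = 0x9EFF5
clock 4: out=1, reg = 0xCF7FA
clock 5: out=0, reg = 0x67BFD
clock 6: out=1, reg = 0x33DFE
clock 7: out=0, reg = 0x99EFF
clock 8: out=1, reg = 0x4CF7F
clock 9: out=1, reg = 0x267BF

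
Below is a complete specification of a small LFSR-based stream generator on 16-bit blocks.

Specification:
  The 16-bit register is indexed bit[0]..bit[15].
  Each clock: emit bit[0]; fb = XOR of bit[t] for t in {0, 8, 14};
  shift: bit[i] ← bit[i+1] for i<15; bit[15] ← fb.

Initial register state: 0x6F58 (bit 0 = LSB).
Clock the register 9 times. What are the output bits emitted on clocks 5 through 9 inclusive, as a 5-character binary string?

10101

reg_0 = 0x6F58
clock 1: out=0, reg = 0x37AC
clock 2: out=0, reg = 0x9BD6
clock 3: out=0, reg = 0xCDEB
clock 4: out=1, reg = 0xE6F5
clock 5: out=1, reg = 0x737A
clock 6: out=0, reg = 0x39BD
clock 7: out=1, reg = 0x1CDE
clock 8: out=0, reg = 0x0E6F
clock 9: out=1, reg = 0x8737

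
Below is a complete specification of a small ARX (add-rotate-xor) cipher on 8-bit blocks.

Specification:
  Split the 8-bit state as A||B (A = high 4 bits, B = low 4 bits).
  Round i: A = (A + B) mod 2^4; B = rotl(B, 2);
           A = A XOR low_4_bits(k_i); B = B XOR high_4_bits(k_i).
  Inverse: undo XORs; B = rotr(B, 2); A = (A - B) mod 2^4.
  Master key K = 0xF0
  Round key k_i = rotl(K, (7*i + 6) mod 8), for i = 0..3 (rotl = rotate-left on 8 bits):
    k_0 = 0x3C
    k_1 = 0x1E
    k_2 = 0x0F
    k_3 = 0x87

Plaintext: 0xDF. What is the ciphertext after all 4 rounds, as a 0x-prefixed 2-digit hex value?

0x4A

s_0 = plaintext = 0xDF
s_1 = Round(s_0, k_0) = 0x0C
s_2 = Round(s_1, k_1) = 0x22
s_3 = Round(s_2, k_2) = 0xB8
s_4 = Round(s_3, k_3) = 0x4A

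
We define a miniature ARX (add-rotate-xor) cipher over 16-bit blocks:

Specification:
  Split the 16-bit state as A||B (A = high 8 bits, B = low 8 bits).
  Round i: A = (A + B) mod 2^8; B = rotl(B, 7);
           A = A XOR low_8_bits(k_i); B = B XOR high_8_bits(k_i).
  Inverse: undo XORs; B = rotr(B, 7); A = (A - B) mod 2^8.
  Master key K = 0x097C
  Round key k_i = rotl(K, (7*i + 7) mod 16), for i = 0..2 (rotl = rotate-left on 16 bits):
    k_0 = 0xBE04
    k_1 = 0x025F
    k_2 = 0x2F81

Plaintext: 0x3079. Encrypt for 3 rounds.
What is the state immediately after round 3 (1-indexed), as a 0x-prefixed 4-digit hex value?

s_0 = plaintext = 0x3079
s_1 = Round(s_0, k_0) = 0xAD02
s_2 = Round(s_1, k_1) = 0xF003
s_3 = Round(s_2, k_2) = 0x72AE

0x72AE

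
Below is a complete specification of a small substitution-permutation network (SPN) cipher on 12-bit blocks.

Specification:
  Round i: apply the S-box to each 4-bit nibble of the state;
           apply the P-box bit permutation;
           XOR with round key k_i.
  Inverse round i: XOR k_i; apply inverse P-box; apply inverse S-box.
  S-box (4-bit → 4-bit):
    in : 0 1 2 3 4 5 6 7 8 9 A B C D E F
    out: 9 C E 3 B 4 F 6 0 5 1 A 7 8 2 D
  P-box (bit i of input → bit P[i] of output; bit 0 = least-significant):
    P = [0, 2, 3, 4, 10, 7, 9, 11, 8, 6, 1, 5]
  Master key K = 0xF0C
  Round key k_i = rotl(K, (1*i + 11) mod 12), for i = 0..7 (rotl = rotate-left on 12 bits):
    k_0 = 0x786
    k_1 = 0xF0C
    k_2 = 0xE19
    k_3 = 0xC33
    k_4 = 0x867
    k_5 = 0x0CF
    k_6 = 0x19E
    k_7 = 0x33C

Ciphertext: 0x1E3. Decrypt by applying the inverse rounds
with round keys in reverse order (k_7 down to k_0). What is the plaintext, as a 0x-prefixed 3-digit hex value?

s_0 = ciphertext = 0x1E3
s_1 = InvRound(s_0, k_7) = 0x776
s_2 = InvRound(s_1, k_6) = 0xBC5
s_3 = InvRound(s_2, k_5) = 0x915
s_4 = InvRound(s_3, k_4) = 0x68D
s_5 = InvRound(s_4, k_3) = 0x122
s_6 = InvRound(s_5, k_2) = 0xFFF
s_7 = InvRound(s_6, k_1) = 0x2E0
s_8 = InvRound(s_7, k_0) = 0x6AE

0x6AE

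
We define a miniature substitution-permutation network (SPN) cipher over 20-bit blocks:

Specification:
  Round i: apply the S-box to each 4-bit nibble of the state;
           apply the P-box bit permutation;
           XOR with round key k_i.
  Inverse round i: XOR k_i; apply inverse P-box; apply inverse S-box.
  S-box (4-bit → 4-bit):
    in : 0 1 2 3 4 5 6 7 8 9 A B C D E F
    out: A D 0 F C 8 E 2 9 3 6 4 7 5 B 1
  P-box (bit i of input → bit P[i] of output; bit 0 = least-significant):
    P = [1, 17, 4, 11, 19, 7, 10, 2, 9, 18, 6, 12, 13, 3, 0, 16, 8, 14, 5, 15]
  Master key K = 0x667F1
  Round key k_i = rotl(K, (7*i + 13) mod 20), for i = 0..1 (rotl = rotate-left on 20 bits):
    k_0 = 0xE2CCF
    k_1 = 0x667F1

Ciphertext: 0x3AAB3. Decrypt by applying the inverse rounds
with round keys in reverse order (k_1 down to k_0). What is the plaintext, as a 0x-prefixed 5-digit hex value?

0xAD14D

s_0 = ciphertext = 0x3AAB3
s_1 = InvRound(s_0, k_1) = 0xE5AB8
s_2 = InvRound(s_1, k_0) = 0xAD14D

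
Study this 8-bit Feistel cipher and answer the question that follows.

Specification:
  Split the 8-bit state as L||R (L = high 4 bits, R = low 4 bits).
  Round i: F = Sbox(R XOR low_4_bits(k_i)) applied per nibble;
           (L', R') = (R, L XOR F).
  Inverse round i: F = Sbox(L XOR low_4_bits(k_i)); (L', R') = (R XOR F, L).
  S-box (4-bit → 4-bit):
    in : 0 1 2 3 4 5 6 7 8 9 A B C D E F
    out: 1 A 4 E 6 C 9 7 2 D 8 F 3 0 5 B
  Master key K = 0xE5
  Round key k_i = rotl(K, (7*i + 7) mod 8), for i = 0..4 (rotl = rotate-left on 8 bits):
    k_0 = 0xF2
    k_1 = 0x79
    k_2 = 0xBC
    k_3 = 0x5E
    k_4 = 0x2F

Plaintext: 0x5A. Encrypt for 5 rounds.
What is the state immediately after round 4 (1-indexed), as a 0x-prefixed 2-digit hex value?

s_0 = plaintext = 0x5A
s_1 = Round(s_0, k_0) = 0xA7
s_2 = Round(s_1, k_1) = 0x7F
s_3 = Round(s_2, k_2) = 0xF9
s_4 = Round(s_3, k_3) = 0x98
s_5 = Round(s_4, k_4) = 0x8E

0x98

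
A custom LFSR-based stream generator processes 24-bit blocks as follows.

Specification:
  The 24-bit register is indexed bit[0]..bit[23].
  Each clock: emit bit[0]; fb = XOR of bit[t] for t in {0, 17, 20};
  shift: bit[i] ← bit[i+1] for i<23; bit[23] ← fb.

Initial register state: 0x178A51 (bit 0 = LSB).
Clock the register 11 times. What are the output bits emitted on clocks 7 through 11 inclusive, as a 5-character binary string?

reg_0 = 0x178A51
clock 1: out=1, reg = 0x8BC528
clock 2: out=0, reg = 0xC5E294
clock 3: out=0, reg = 0x62F14A
clock 4: out=0, reg = 0xB178A5
clock 5: out=1, reg = 0x58BC52
clock 6: out=0, reg = 0xAC5E29
clock 7: out=1, reg = 0xD62F14
clock 8: out=0, reg = 0x6B178A
clock 9: out=0, reg = 0xB58BC5
clock 10: out=1, reg = 0x5AC5E2
clock 11: out=0, reg = 0x2D62F1

10010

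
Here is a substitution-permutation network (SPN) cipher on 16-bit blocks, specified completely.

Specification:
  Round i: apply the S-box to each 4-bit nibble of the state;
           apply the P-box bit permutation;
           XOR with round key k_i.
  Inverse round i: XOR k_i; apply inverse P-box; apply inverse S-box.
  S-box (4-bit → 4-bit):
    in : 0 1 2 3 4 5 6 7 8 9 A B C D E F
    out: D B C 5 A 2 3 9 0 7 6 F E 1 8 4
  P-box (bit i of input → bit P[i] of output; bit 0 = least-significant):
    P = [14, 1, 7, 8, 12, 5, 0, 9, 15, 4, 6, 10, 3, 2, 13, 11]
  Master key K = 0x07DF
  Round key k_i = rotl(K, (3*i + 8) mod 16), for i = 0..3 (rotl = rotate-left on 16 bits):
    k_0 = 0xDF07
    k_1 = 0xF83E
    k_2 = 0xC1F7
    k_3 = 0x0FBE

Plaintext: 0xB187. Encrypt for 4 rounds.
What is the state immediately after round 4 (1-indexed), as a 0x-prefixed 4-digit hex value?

s_0 = plaintext = 0xB187
s_1 = Round(s_0, k_0) = 0x321B
s_2 = Round(s_1, k_1) = 0x8FD4
s_3 = Round(s_2, k_2) = 0xD0B5
s_4 = Round(s_3, k_3) = 0x99D5

0x99D5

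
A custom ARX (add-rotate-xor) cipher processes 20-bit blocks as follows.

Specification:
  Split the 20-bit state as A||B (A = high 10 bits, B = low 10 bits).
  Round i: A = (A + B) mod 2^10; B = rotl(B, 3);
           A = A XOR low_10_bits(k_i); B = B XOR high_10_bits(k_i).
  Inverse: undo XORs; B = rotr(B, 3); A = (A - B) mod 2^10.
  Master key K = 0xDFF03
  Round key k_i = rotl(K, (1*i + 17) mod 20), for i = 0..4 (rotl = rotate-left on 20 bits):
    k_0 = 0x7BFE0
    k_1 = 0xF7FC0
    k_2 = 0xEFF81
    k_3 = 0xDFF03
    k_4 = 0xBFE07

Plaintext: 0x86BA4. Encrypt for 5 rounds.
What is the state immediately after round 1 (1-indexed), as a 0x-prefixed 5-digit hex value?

s_0 = plaintext = 0x86BA4
s_1 = Round(s_0, k_0) = 0x978C8
s_2 = Round(s_1, k_1) = 0x3999E
s_3 = Round(s_2, k_2) = 0x4174C
s_4 = Round(s_3, k_3) = 0xD4919
s_5 = Round(s_4, k_4) = 0x9B235

0x978C8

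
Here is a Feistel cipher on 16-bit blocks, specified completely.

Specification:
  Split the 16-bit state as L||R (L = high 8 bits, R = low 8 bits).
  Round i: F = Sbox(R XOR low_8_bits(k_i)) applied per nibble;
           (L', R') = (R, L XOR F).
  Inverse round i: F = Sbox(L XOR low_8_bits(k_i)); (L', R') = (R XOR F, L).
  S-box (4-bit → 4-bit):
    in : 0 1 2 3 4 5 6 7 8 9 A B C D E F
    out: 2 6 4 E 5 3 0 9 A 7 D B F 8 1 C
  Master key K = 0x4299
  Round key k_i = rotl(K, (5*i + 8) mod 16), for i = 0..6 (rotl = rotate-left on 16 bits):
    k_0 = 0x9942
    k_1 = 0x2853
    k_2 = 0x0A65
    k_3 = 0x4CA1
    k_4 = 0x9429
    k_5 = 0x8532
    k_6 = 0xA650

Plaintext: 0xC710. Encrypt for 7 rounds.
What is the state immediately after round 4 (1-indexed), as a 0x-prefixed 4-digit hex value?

s_0 = plaintext = 0xC710
s_1 = Round(s_0, k_0) = 0x10F3
s_2 = Round(s_1, k_1) = 0xF3C2
s_3 = Round(s_2, k_2) = 0xC22A
s_4 = Round(s_3, k_3) = 0x2A69
s_5 = Round(s_4, k_4) = 0x6978
s_6 = Round(s_5, k_5) = 0x7834
s_7 = Round(s_6, k_6) = 0x347D

0x2A69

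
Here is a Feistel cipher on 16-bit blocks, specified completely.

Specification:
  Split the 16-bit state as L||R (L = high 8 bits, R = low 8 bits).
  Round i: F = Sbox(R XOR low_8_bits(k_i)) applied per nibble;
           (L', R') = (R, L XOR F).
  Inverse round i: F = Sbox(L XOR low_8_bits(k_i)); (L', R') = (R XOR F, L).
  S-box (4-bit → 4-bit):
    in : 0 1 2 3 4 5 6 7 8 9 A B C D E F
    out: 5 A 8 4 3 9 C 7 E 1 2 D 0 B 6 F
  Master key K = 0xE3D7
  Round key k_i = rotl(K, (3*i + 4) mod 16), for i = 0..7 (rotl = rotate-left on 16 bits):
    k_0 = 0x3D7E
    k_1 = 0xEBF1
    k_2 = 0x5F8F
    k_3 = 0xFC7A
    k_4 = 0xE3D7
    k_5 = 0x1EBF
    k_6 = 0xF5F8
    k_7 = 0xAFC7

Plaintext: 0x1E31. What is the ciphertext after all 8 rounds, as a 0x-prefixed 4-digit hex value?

0x66E2

s_0 = plaintext = 0x1E31
s_1 = Round(s_0, k_0) = 0x3121
s_2 = Round(s_1, k_1) = 0x2184
s_3 = Round(s_2, k_2) = 0x847C
s_4 = Round(s_3, k_3) = 0x7CD8
s_5 = Round(s_4, k_4) = 0xD823
s_6 = Round(s_5, k_5) = 0x23C8
s_7 = Round(s_6, k_6) = 0xC866
s_8 = Round(s_7, k_7) = 0x66E2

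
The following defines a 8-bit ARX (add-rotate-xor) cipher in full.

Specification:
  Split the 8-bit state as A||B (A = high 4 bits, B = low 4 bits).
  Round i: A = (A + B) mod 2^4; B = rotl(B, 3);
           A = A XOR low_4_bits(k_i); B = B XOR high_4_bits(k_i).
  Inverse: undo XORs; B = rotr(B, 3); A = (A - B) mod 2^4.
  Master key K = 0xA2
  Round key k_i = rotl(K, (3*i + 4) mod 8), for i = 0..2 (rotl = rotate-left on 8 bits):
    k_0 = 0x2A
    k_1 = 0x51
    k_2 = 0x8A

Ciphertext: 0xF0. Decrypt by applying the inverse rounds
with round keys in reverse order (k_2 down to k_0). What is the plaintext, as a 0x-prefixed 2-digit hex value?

0x25

s_0 = ciphertext = 0xF0
s_1 = InvRound(s_0, k_2) = 0x41
s_2 = InvRound(s_1, k_1) = 0xD8
s_3 = InvRound(s_2, k_0) = 0x25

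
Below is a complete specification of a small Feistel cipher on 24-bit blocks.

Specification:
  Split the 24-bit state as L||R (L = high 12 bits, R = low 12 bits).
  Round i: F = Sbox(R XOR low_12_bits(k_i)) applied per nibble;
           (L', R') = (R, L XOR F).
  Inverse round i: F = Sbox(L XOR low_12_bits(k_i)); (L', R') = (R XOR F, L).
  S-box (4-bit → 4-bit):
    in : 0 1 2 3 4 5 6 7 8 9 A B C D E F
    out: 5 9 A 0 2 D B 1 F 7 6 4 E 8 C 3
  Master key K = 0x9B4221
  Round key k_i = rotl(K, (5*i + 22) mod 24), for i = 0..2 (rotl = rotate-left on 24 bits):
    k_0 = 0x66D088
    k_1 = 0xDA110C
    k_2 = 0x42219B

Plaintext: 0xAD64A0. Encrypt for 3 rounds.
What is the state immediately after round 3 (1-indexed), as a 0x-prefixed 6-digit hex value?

0x3BD2D2

s_0 = plaintext = 0xAD64A0
s_1 = Round(s_0, k_0) = 0x4A0879
s_2 = Round(s_1, k_1) = 0x8793BD
s_3 = Round(s_2, k_2) = 0x3BD2D2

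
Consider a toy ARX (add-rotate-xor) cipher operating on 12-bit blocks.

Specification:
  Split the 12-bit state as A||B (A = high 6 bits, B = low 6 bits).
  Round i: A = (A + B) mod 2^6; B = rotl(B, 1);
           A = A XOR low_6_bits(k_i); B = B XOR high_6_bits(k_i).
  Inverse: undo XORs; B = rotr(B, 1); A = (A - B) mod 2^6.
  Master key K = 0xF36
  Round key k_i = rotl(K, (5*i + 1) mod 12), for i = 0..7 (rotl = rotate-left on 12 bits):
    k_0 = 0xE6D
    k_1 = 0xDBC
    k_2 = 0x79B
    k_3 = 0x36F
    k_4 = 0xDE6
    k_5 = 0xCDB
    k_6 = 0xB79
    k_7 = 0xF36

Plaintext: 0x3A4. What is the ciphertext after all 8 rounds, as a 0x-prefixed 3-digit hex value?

s_0 = plaintext = 0x3A4
s_1 = Round(s_0, k_0) = 0x7F0
s_2 = Round(s_1, k_1) = 0xCD7
s_3 = Round(s_2, k_2) = 0x470
s_4 = Round(s_3, k_3) = 0xBAC
s_5 = Round(s_4, k_4) = 0xF2E
s_6 = Round(s_5, k_5) = 0xC6E
s_7 = Round(s_6, k_6) = 0x9B0
s_8 = Round(s_7, k_7) = 0x81D

0x81D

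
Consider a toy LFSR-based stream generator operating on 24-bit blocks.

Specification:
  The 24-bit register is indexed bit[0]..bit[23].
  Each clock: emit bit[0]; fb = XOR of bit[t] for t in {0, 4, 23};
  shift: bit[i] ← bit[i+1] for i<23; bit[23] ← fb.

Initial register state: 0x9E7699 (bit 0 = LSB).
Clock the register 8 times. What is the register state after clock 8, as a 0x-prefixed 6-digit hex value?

reg_0 = 0x9E7699
clock 1: out=1, reg = 0xCF3B4C
clock 2: out=0, reg = 0xE79DA6
clock 3: out=0, reg = 0xF3CED3
clock 4: out=1, reg = 0xF9E769
clock 5: out=1, reg = 0x7CF3B4
clock 6: out=0, reg = 0xBE79DA
clock 7: out=0, reg = 0x5F3CED
clock 8: out=1, reg = 0xAF9E76

0xAF9E76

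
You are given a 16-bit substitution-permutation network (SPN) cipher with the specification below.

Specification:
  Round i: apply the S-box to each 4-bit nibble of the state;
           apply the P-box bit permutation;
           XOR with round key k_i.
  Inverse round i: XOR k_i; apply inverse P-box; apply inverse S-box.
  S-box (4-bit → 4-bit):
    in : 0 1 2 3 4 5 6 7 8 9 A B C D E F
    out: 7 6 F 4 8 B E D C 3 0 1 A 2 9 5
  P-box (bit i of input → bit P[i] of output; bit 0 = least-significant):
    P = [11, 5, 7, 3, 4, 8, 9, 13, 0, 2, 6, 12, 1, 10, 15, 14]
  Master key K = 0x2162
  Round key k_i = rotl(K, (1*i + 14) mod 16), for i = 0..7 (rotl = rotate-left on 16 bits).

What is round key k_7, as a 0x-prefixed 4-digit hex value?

0x2C44

K = 0x2162
k_0 = rotl(K, (1*0+14) mod 16) = rotl(K, 14) = 0x8858
k_1 = rotl(K, (1*1+14) mod 16) = rotl(K, 15) = 0x10B1
k_2 = rotl(K, (1*2+14) mod 16) = rotl(K, 0) = 0x2162
k_3 = rotl(K, (1*3+14) mod 16) = rotl(K, 1) = 0x42C4
k_4 = rotl(K, (1*4+14) mod 16) = rotl(K, 2) = 0x8588
k_5 = rotl(K, (1*5+14) mod 16) = rotl(K, 3) = 0x0B11
k_6 = rotl(K, (1*6+14) mod 16) = rotl(K, 4) = 0x1622
k_7 = rotl(K, (1*7+14) mod 16) = rotl(K, 5) = 0x2C44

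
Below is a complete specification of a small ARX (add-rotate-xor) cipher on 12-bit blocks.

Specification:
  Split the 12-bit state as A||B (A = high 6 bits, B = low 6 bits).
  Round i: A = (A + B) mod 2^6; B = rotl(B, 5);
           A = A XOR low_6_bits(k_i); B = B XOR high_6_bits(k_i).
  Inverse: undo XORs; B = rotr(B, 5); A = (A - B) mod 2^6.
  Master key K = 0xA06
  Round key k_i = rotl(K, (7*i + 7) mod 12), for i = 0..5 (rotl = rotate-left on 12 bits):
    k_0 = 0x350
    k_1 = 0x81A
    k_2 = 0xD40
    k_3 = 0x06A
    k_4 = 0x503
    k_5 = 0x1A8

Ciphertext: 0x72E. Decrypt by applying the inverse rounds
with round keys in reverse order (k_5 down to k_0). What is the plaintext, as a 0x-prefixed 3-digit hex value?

s_0 = ciphertext = 0x72E
s_1 = InvRound(s_0, k_5) = 0x8D1
s_2 = InvRound(s_1, k_4) = 0x58A
s_3 = InvRound(s_2, k_3) = 0x996
s_4 = InvRound(s_3, k_2) = 0x7C7
s_5 = InvRound(s_4, k_1) = 0xD8F
s_6 = InvRound(s_5, k_0) = 0x884

0x884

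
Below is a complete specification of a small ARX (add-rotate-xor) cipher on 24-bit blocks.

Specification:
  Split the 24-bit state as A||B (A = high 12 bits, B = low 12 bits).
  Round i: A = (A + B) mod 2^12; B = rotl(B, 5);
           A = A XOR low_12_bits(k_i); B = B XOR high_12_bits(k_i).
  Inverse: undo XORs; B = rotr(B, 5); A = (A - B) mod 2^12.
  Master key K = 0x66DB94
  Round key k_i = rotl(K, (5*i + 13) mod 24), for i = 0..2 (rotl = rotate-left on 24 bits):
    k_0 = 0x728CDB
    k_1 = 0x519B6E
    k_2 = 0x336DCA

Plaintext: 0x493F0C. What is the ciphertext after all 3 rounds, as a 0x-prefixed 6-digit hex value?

s_0 = plaintext = 0x493F0C
s_1 = Round(s_0, k_0) = 0xF446B6
s_2 = Round(s_1, k_1) = 0xE943D4
s_3 = Round(s_2, k_2) = 0xFA29B1

0xFA29B1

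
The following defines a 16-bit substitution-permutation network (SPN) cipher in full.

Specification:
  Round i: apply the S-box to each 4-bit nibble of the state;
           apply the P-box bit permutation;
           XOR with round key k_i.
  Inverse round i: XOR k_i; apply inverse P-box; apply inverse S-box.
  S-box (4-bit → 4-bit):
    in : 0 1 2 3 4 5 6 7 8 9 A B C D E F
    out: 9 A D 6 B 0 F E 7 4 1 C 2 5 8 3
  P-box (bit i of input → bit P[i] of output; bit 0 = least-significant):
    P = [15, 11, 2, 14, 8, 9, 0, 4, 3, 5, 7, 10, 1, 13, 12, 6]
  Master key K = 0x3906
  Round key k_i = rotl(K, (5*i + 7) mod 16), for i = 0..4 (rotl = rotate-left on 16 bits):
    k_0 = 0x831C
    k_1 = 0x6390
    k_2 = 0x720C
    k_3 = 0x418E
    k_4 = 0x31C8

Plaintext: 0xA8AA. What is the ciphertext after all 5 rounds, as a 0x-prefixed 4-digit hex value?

0x345E

s_0 = plaintext = 0xA8AA
s_1 = Round(s_0, k_0) = 0x02B6
s_2 = Round(s_1, k_1) = 0xAF4F
s_3 = Round(s_2, k_2) = 0xF936
s_4 = Round(s_3, k_3) = 0xAB09
s_5 = Round(s_4, k_4) = 0x345E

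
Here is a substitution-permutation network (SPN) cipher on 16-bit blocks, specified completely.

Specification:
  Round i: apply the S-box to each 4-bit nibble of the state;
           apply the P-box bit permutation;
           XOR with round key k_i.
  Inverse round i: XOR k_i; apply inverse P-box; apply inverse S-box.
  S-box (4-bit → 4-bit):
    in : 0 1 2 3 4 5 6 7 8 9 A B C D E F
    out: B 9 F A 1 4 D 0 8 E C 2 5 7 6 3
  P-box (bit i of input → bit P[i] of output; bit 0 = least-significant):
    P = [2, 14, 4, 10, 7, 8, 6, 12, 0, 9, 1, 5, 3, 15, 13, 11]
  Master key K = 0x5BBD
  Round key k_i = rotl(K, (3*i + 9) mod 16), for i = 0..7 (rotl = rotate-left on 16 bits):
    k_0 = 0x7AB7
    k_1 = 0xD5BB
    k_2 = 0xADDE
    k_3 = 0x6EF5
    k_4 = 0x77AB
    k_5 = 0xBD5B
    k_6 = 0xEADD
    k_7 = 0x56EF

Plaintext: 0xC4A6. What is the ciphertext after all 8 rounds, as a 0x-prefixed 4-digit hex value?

s_0 = plaintext = 0xC4A6
s_1 = Round(s_0, k_0) = 0x4EEA
s_2 = Round(s_1, k_1) = 0xD2E1
s_3 = Round(s_2, k_2) = 0x0AB1
s_4 = Round(s_3, k_3) = 0xE3DB
s_5 = Round(s_4, k_4) = 0x944B
s_6 = Round(s_5, k_5) = 0x55DA
s_7 = Round(s_6, k_6) = 0xCF0F
s_8 = Round(s_7, k_7) = 0x2562

0x2562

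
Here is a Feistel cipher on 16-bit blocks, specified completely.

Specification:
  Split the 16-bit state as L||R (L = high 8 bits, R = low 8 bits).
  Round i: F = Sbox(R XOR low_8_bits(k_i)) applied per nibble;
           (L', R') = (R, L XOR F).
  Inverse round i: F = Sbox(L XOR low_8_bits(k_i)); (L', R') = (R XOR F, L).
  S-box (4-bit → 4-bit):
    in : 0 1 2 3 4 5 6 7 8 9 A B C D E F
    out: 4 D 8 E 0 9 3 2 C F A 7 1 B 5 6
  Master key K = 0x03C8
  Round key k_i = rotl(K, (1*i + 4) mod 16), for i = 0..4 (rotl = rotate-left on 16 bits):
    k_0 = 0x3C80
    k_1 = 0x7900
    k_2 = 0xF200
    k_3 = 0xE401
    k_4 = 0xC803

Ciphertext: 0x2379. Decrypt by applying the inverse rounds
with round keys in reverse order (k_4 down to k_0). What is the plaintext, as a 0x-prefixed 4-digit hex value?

0x522B

s_0 = ciphertext = 0x2379
s_1 = InvRound(s_0, k_4) = 0xFD23
s_2 = InvRound(s_1, k_3) = 0x42FD
s_3 = InvRound(s_2, k_2) = 0xF542
s_4 = InvRound(s_3, k_1) = 0x2BF5
s_5 = InvRound(s_4, k_0) = 0x522B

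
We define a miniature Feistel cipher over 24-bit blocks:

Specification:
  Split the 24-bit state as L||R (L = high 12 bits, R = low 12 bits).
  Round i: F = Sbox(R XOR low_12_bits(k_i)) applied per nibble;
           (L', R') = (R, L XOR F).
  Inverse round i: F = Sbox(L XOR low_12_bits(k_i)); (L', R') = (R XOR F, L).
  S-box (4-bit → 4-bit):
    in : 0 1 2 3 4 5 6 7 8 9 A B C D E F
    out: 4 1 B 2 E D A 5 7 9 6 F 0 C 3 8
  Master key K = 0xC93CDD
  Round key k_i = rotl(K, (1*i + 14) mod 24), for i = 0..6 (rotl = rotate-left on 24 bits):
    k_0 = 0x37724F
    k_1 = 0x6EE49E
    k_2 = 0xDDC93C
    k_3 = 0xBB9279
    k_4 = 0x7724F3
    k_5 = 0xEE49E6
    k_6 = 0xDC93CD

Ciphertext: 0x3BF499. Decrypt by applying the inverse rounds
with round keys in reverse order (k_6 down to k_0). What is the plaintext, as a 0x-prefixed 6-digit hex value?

0x1F9B26

s_0 = ciphertext = 0x3BF499
s_1 = InvRound(s_0, k_6) = 0x0C23BF
s_2 = InvRound(s_1, k_5) = 0xA010C2
s_3 = InvRound(s_2, k_4) = 0x349A01
s_4 = InvRound(s_3, k_3) = 0xB25349
s_5 = InvRound(s_4, k_2) = 0x850B25
s_6 = InvRound(s_5, k_1) = 0xB26850
s_7 = InvRound(s_6, k_0) = 0x1F9B26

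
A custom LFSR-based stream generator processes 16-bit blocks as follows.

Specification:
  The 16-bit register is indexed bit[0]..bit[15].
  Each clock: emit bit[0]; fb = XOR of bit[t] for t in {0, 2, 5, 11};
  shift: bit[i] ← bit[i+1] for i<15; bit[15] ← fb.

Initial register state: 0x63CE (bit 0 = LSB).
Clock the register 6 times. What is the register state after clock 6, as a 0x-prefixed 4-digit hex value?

reg_0 = 0x63CE
clock 1: out=0, reg = 0xB1E7
clock 2: out=1, reg = 0xD8F3
clock 3: out=1, reg = 0xEC79
clock 4: out=1, reg = 0xF63C
clock 5: out=0, reg = 0x7B1E
clock 6: out=0, reg = 0x3D8F

0x3D8F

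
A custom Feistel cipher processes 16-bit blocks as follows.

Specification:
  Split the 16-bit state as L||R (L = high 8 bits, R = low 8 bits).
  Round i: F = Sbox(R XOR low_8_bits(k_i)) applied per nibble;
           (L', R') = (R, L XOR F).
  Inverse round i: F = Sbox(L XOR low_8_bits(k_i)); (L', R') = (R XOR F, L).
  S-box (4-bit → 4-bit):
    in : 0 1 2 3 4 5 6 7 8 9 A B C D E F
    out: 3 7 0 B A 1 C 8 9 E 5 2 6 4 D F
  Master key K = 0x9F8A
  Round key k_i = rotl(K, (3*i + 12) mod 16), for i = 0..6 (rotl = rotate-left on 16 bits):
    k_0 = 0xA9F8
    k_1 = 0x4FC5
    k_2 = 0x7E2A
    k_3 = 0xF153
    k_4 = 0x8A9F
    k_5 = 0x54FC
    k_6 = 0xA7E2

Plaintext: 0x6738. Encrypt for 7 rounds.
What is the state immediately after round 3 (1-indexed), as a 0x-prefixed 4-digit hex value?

0x5F85

s_0 = plaintext = 0x6738
s_1 = Round(s_0, k_0) = 0x3804
s_2 = Round(s_1, k_1) = 0x045F
s_3 = Round(s_2, k_2) = 0x5F85
s_4 = Round(s_3, k_3) = 0x8513
s_5 = Round(s_4, k_4) = 0x1313
s_6 = Round(s_5, k_5) = 0x13CC
s_7 = Round(s_6, k_6) = 0xCC1E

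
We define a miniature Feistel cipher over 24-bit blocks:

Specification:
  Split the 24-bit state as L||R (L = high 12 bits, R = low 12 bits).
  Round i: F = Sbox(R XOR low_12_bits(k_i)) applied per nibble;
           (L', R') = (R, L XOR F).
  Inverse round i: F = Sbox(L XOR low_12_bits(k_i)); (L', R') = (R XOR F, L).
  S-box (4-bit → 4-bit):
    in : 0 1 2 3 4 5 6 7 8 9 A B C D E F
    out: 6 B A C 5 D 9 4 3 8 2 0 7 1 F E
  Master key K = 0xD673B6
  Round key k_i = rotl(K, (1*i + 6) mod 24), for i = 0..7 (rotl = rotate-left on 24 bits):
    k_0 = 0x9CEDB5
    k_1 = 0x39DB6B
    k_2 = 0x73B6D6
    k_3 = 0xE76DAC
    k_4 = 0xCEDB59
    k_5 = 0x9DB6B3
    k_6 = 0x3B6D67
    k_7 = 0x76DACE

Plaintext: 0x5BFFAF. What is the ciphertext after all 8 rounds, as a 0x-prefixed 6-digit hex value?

s_0 = plaintext = 0x5BFFAF
s_1 = Round(s_0, k_0) = 0xFAFF0D
s_2 = Round(s_1, k_1) = 0xF0DA36
s_3 = Round(s_2, k_2) = 0xA368FB
s_4 = Round(s_3, k_3) = 0x8FB7E2
s_5 = Round(s_4, k_4) = 0x7E2FFB
s_6 = Round(s_5, k_5) = 0xFFBFB1
s_7 = Round(s_6, k_6) = 0xFB15E2
s_8 = Round(s_7, k_7) = 0x5E2116

0x5E2116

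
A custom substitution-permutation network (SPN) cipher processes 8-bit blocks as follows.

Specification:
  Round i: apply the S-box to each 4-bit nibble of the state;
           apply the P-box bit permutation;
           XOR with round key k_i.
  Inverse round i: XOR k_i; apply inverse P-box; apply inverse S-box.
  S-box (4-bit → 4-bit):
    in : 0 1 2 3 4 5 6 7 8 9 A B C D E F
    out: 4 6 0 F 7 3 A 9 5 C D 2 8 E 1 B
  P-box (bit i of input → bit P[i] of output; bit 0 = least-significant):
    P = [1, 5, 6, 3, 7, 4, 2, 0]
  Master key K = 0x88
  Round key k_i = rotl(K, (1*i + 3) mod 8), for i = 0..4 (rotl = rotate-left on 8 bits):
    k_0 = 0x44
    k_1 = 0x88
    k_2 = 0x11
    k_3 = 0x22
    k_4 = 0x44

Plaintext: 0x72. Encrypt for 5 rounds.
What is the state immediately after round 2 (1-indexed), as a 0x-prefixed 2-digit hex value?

s_0 = plaintext = 0x72
s_1 = Round(s_0, k_0) = 0xC5
s_2 = Round(s_1, k_1) = 0xAB
s_3 = Round(s_2, k_2) = 0xB4
s_4 = Round(s_3, k_3) = 0x50
s_5 = Round(s_4, k_4) = 0x94

0xAB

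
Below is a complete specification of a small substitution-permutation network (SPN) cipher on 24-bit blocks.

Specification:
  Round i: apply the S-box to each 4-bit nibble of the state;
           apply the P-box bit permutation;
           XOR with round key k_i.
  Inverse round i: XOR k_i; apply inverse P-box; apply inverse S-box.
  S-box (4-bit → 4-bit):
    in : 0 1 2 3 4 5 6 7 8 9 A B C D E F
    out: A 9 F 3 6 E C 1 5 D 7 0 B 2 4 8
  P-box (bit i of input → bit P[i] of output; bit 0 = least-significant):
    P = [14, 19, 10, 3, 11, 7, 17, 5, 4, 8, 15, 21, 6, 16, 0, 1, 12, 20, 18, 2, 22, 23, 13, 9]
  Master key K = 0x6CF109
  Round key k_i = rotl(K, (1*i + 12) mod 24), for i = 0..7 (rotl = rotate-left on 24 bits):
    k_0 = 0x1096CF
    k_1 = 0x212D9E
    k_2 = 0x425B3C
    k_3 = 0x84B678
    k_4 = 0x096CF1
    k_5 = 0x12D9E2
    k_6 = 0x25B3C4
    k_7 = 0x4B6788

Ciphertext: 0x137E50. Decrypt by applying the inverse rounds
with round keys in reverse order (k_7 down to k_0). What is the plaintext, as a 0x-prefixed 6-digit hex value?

s_0 = ciphertext = 0x137E50
s_1 = InvRound(s_0, k_7) = 0x737330
s_2 = InvRound(s_1, k_6) = 0x757857
s_3 = InvRound(s_2, k_5) = 0x86425B
s_4 = InvRound(s_3, k_4) = 0x5E0B25
s_5 = InvRound(s_4, k_3) = 0xAC8A85
s_6 = InvRound(s_5, k_2) = 0x38E25C
s_7 = InvRound(s_6, k_1) = 0xFDC43A
s_8 = InvRound(s_7, k_0) = 0xC9A103

0xC9A103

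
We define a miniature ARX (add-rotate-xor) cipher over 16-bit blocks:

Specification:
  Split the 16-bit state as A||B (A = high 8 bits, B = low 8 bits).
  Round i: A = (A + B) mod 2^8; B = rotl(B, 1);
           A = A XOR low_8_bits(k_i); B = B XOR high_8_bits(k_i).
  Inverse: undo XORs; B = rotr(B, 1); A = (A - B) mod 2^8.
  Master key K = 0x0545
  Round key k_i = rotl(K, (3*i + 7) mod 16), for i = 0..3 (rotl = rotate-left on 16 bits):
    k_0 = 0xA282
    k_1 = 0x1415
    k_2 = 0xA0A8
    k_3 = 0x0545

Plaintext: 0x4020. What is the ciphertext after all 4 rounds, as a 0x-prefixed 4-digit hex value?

0x4803

s_0 = plaintext = 0x4020
s_1 = Round(s_0, k_0) = 0xE2E2
s_2 = Round(s_1, k_1) = 0xD1D1
s_3 = Round(s_2, k_2) = 0x0A03
s_4 = Round(s_3, k_3) = 0x4803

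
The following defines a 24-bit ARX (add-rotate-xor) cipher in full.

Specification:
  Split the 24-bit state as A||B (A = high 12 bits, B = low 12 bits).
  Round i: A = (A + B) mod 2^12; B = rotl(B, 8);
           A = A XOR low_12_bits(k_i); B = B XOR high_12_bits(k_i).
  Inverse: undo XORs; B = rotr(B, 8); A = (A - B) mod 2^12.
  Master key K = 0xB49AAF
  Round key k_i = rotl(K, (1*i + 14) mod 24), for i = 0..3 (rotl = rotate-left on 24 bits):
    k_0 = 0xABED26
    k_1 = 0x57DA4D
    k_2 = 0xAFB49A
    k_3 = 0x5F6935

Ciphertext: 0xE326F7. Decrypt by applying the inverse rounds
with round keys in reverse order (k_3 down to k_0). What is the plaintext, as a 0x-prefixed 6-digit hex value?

0xAB3C55

s_0 = ciphertext = 0xE326F7
s_1 = InvRound(s_0, k_3) = 0x6F4013
s_2 = InvRound(s_1, k_2) = 0x3E4E8A
s_3 = InvRound(s_2, k_1) = 0xA2EF7B
s_4 = InvRound(s_3, k_0) = 0xAB3C55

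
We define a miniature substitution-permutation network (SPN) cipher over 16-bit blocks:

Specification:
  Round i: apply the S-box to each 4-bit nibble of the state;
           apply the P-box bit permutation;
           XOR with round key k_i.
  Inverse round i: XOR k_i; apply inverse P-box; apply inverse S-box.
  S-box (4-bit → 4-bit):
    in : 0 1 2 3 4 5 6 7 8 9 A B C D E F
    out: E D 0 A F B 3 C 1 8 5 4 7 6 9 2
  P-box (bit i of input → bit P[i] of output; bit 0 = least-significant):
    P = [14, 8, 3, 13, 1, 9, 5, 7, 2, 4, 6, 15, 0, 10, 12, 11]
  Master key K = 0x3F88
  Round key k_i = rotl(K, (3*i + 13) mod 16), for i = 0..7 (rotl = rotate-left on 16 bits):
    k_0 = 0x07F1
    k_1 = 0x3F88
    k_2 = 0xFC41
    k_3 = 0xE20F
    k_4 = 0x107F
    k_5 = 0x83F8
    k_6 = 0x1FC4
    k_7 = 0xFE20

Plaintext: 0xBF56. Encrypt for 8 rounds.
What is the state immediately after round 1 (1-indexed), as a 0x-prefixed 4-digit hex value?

s_0 = plaintext = 0xBF56
s_1 = Round(s_0, k_0) = 0x5463
s_2 = Round(s_1, k_1) = 0x90DF
s_3 = Round(s_2, k_2) = 0x7731
s_4 = Round(s_3, k_3) = 0x18C7
s_5 = Round(s_4, k_4) = 0x2A50
s_6 = Round(s_5, k_5) = 0xA036
s_7 = Round(s_6, k_6) = 0xCC15
s_8 = Round(s_7, k_7) = 0x8BD7

0x5463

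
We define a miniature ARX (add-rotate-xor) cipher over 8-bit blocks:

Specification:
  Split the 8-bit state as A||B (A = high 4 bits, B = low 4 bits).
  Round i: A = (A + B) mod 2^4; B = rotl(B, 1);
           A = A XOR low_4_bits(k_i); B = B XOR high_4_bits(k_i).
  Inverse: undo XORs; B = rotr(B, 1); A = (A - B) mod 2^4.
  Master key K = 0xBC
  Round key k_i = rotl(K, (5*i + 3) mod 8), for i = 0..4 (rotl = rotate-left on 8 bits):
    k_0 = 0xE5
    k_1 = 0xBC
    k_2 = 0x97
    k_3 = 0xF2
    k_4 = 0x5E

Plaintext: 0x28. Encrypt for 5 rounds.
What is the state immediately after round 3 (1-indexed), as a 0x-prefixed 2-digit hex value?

s_0 = plaintext = 0x28
s_1 = Round(s_0, k_0) = 0xFF
s_2 = Round(s_1, k_1) = 0x24
s_3 = Round(s_2, k_2) = 0x11
s_4 = Round(s_3, k_3) = 0x0D
s_5 = Round(s_4, k_4) = 0x3E

0x11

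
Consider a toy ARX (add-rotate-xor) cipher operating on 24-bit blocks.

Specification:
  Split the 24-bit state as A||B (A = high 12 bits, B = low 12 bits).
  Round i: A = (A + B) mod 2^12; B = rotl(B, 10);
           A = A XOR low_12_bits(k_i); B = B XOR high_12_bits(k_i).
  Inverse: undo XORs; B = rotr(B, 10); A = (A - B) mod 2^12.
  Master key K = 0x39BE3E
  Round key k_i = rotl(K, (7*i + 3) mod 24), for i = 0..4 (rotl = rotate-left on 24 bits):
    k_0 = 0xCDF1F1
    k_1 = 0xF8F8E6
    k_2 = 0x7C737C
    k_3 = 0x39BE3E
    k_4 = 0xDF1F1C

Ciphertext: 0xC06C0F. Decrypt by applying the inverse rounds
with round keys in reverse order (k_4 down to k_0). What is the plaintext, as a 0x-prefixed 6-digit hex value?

0xC49919

s_0 = ciphertext = 0xC06C0F
s_1 = InvRound(s_0, k_4) = 0xB227F8
s_2 = InvRound(s_1, k_3) = 0x38F18D
s_3 = InvRound(s_2, k_2) = 0x7CA929
s_4 = InvRound(s_3, k_1) = 0x493A99
s_5 = InvRound(s_4, k_0) = 0xC49919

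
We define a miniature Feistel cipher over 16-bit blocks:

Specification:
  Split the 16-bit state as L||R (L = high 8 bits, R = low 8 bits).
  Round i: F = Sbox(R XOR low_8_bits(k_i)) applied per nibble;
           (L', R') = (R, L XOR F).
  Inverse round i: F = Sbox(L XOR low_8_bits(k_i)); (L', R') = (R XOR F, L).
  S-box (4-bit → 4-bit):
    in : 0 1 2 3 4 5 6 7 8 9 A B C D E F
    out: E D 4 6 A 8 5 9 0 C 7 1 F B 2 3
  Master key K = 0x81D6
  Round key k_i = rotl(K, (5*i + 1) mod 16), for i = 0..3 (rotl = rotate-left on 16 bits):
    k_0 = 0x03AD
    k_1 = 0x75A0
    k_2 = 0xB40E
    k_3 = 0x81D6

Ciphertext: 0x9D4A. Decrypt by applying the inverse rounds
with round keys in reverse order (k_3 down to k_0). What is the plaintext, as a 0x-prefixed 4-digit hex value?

0x7733

s_0 = ciphertext = 0x9D4A
s_1 = InvRound(s_0, k_3) = 0xEB9D
s_2 = InvRound(s_1, k_2) = 0xB5EB
s_3 = InvRound(s_2, k_1) = 0x33B5
s_4 = InvRound(s_3, k_0) = 0x7733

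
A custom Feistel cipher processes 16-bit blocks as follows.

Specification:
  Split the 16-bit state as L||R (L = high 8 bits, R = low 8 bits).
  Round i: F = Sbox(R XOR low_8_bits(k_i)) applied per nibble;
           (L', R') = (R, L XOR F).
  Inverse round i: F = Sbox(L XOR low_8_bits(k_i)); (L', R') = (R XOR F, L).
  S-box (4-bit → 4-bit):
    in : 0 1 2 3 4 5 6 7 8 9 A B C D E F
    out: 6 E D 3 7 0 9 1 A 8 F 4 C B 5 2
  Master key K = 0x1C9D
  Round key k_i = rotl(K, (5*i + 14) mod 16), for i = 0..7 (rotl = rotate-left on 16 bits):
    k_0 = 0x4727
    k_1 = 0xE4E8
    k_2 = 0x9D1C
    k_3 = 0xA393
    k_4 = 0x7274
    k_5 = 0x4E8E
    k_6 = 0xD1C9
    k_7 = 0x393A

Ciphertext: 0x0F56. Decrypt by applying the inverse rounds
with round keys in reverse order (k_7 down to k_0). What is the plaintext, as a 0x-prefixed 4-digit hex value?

0x4DFB

s_0 = ciphertext = 0x0F56
s_1 = InvRound(s_0, k_7) = 0x660F
s_2 = InvRound(s_1, k_6) = 0xFD66
s_3 = InvRound(s_2, k_5) = 0x75FD
s_4 = InvRound(s_3, k_4) = 0x9375
s_5 = InvRound(s_4, k_3) = 0x1393
s_6 = InvRound(s_5, k_2) = 0xF113
s_7 = InvRound(s_6, k_1) = 0xFBF1
s_8 = InvRound(s_7, k_0) = 0x4DFB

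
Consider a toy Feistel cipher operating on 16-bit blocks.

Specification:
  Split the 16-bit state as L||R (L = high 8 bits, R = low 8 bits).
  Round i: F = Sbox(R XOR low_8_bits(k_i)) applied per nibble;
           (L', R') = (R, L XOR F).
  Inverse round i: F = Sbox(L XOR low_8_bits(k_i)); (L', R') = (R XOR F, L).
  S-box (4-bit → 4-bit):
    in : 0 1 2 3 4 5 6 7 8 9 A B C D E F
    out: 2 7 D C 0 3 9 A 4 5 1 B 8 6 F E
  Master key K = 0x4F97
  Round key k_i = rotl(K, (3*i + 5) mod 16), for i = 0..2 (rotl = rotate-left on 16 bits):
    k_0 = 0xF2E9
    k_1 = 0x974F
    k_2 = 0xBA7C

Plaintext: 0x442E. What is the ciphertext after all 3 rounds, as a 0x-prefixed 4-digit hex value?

0x69BD

s_0 = plaintext = 0x442E
s_1 = Round(s_0, k_0) = 0x2ECE
s_2 = Round(s_1, k_1) = 0xCE69
s_3 = Round(s_2, k_2) = 0x69BD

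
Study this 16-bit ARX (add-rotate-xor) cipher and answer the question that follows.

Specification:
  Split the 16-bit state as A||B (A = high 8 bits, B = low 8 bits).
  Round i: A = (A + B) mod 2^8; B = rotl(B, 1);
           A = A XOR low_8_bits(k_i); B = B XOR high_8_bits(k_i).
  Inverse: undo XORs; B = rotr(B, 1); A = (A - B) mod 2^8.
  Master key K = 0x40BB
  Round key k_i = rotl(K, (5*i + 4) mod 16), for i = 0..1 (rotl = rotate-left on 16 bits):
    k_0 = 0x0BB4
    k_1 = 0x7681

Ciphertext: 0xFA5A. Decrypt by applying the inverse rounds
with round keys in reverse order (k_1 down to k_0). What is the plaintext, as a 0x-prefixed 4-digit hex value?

s_0 = ciphertext = 0xFA5A
s_1 = InvRound(s_0, k_1) = 0x6516
s_2 = InvRound(s_1, k_0) = 0x438E

0x438E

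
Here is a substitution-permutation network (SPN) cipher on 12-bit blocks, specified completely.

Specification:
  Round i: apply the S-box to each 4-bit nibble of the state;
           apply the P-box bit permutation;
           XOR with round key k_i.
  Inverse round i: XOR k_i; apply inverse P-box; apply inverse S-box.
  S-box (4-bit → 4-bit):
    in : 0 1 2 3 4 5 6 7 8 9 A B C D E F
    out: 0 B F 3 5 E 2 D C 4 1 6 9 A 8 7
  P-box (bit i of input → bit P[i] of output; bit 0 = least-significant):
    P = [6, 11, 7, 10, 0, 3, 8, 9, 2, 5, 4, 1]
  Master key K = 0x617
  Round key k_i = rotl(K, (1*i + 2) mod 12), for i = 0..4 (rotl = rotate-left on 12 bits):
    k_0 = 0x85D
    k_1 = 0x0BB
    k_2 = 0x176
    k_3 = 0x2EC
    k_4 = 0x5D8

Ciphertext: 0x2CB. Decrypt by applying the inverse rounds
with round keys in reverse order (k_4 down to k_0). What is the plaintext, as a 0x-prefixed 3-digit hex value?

0x9A3

s_0 = ciphertext = 0x2CB
s_1 = InvRound(s_0, k_4) = 0x87E
s_2 = InvRound(s_1, k_3) = 0x8EB
s_3 = InvRound(s_2, k_2) = 0x4FB
s_4 = InvRound(s_3, k_1) = 0x00C
s_5 = InvRound(s_4, k_0) = 0x9A3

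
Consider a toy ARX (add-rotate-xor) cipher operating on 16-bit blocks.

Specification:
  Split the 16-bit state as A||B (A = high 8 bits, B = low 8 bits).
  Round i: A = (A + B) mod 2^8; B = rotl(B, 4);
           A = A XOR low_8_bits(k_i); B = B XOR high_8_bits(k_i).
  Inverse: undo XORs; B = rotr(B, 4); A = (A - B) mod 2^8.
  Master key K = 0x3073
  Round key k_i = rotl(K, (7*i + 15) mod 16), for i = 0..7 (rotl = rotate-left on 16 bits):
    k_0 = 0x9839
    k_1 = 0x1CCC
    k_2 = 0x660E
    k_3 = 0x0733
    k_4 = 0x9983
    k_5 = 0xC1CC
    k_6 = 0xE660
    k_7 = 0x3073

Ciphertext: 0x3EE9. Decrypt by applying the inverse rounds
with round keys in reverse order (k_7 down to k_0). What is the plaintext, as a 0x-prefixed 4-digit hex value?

0x641B

s_0 = ciphertext = 0x3EE9
s_1 = InvRound(s_0, k_7) = 0xB09D
s_2 = InvRound(s_1, k_6) = 0x19B7
s_3 = InvRound(s_2, k_5) = 0x6E67
s_4 = InvRound(s_3, k_4) = 0xFEEF
s_5 = InvRound(s_4, k_3) = 0x3F8E
s_6 = InvRound(s_5, k_2) = 0xA38E
s_7 = InvRound(s_6, k_1) = 0x4629
s_8 = InvRound(s_7, k_0) = 0x641B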